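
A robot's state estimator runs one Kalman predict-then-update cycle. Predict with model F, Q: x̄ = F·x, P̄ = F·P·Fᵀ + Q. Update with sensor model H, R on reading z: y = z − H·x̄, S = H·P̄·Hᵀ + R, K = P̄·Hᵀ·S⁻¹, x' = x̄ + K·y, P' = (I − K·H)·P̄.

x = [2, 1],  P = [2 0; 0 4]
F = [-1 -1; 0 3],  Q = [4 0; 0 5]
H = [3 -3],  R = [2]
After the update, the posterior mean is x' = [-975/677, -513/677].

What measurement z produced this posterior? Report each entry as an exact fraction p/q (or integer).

x̄ = F·x = [-3, 3]
P̄ = F·P·Fᵀ + Q = [10 -12; -12 41]
S = H·P̄·Hᵀ + R = [677]
K = P̄·Hᵀ·S⁻¹ = [66/677; -159/677]
x' − x̄ = [1056/677, -2544/677] = K·y
y = (KᵀK)⁻¹·Kᵀ·(x' − x̄) = [16]
z = y + H·x̄ = [16] + [-18] = [-2]

z = [-2]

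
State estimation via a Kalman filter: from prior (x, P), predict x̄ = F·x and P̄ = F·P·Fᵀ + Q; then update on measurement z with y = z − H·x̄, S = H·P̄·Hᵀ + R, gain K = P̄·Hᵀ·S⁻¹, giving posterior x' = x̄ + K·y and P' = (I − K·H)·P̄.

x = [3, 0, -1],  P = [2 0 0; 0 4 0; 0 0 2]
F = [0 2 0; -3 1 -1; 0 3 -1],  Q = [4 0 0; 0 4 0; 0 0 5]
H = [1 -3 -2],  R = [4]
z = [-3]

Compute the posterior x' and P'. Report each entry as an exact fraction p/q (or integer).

x' = [325/118, -147/59, 384/59]
P' = [842/59 -204/59 740/59; -204/59 300/59 -526/59; 740/59 -526/59 1185/59]

x̄ = F·x = [0, -8, 1]
P̄ = F·P·Fᵀ + Q = [20 8 24; 8 28 14; 24 14 43]
y = z − H·x̄ = [-25]
S = H·P̄·Hᵀ + R = [472]
K = P̄·Hᵀ·S⁻¹ = [-13/118; -13/59; -13/59]
x' = x̄ + K·y = [325/118, -147/59, 384/59]
P' = (I − K·H)·P̄ = [842/59 -204/59 740/59; -204/59 300/59 -526/59; 740/59 -526/59 1185/59]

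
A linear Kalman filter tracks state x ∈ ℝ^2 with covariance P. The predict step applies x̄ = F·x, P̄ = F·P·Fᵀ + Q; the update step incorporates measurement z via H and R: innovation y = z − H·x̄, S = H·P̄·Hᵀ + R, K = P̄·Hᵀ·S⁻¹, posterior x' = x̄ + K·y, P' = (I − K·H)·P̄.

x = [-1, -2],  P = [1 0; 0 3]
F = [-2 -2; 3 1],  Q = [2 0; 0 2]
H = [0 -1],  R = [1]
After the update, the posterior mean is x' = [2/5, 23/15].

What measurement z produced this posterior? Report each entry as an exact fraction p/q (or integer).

z = [-2]

x̄ = F·x = [6, -5]
P̄ = F·P·Fᵀ + Q = [18 -12; -12 14]
S = H·P̄·Hᵀ + R = [15]
K = P̄·Hᵀ·S⁻¹ = [4/5; -14/15]
x' − x̄ = [-28/5, 98/15] = K·y
y = (KᵀK)⁻¹·Kᵀ·(x' − x̄) = [-7]
z = y + H·x̄ = [-7] + [5] = [-2]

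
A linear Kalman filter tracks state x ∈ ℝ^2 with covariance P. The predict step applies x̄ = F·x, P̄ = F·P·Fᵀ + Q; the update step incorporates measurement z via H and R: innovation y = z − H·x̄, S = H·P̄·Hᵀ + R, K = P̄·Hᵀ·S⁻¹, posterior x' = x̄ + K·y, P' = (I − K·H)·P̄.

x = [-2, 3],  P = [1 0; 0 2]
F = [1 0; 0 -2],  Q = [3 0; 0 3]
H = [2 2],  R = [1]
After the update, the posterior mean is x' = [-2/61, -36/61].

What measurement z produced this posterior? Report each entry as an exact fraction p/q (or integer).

x̄ = F·x = [-2, -6]
P̄ = F·P·Fᵀ + Q = [4 0; 0 11]
S = H·P̄·Hᵀ + R = [61]
K = P̄·Hᵀ·S⁻¹ = [8/61; 22/61]
x' − x̄ = [120/61, 330/61] = K·y
y = (KᵀK)⁻¹·Kᵀ·(x' − x̄) = [15]
z = y + H·x̄ = [15] + [-16] = [-1]

z = [-1]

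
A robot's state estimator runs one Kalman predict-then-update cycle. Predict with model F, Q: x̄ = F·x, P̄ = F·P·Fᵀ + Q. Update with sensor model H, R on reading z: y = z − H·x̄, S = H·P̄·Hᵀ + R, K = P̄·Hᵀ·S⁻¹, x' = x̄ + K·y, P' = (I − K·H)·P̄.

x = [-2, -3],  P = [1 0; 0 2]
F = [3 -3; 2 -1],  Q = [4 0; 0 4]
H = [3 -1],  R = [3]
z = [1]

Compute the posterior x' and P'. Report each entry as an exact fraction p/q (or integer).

x' = [-69/220, -227/110]
P' = [259/220 267/110; 267/110 381/55]

x̄ = F·x = [3, -1]
P̄ = F·P·Fᵀ + Q = [31 12; 12 10]
y = z − H·x̄ = [-9]
S = H·P̄·Hᵀ + R = [220]
K = P̄·Hᵀ·S⁻¹ = [81/220; 13/110]
x' = x̄ + K·y = [-69/220, -227/110]
P' = (I − K·H)·P̄ = [259/220 267/110; 267/110 381/55]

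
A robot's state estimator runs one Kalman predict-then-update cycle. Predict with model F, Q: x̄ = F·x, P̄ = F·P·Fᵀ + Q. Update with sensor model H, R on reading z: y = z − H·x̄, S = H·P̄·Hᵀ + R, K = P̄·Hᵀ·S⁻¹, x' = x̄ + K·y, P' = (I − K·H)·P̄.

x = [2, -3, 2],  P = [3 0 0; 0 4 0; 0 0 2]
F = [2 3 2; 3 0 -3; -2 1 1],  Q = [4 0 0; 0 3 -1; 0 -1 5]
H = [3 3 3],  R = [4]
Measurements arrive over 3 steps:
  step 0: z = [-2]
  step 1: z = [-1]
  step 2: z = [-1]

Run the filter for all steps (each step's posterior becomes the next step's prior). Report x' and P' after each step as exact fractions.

step 0: x' = [2447/913, 1392/913, -4469/913], P' = [10680/913 -12792/913 2392/913; -12792/913 36255/913 -23347/913; 2392/913 -23347/913 20963/913]
step 1: x' = [-1421316/340855, 5100828/340855, -757569/68171], P' = [15547081/1704275 -50854533/1704275 7106652/340855; -50854533/1704275 253078944/1704275 -40363651/340855; 7106652/340855 -40363651/340855 6656387/68171]
step 2: x' = [11281932567/26878304219, -141855196134/26878304219, 9379914498/2067561863], P' = [164347826561/26878304219 -370143323799/26878304219 16098476210/2067561863; -370143323799/26878304219 1701838028994/26878304219 -101934947291/2067561863; 16098476210/2067561863 -101934947291/2067561863 85983994101/2067561863]

step 0: x̄ = F·x = [-1, 0, -5]
step 0: P̄ = F·P·Fᵀ + Q = [60 6 4; 6 48 -25; 4 -25 23]
step 0: y = z − H·x̄ = [16]
step 0: S = H·P̄·Hᵀ + R = [913]
step 0: K = P̄·Hᵀ·S⁻¹ = [210/913; 87/913; 6/913]
step 0: x' = x̄ + K·y = [2447/913, 1392/913, -4469/913]
step 0: P' = (I − K·H)·P̄ = [10680/913 -12792/913 2392/913; -12792/913 36255/913 -23347/913; 2392/913 -23347/913 20963/913]
step 1: x̄ = F·x = [12/83, 20748/913, -7971/913]
step 1: P̄ = F·P·Fᵀ + Q = [3817/83 3027/83 3420/83; 3027/83 244470/913 -74689/913; 3420/83 -74689/913 99409/913]
step 1: y = z − H·x̄ = [-39640/913]
step 1: S = H·P̄·Hᵀ + R = [3408550/913]
step 1: K = P̄·Hᵀ·S⁻¹ = [169356/1704275; 304617/1704275; 18702/340855]
step 1: x' = x̄ + K·y = [-1421316/340855, 5100828/340855, -757569/68171]
step 1: P' = (I − K·H)·P̄ = [15547081/1704275 -50854533/1704275 7106652/340855; -50854533/1704275 253078944/1704275 -40363651/340855; 7106652/340855 -40363651/340855 6656387/68171]
step 2: x̄ = F·x = [4884162/340855, 7099587/340855, 831123/68171]
step 2: P̄ = F·P·Fᵀ + Q = [264547244/1704275 453497934/1704275 30625639/340855; 453497934/1704275 1003124949/1704275 35694944/340855; 30625639/340855 35694944/340855 5913876/68171]
step 2: y = z − H·x̄ = [-48758947/340855]
step 2: S = H·P̄·Hᵀ + R = [26878304219/1704275]
step 2: K = P̄·Hᵀ·S⁻¹ = [2613520119/26878304219; 4905292809/26878304219; 110642265/2067561863]
step 2: x' = x̄ + K·y = [11281932567/26878304219, -141855196134/26878304219, 9379914498/2067561863]
step 2: P' = (I − K·H)·P̄ = [164347826561/26878304219 -370143323799/26878304219 16098476210/2067561863; -370143323799/26878304219 1701838028994/26878304219 -101934947291/2067561863; 16098476210/2067561863 -101934947291/2067561863 85983994101/2067561863]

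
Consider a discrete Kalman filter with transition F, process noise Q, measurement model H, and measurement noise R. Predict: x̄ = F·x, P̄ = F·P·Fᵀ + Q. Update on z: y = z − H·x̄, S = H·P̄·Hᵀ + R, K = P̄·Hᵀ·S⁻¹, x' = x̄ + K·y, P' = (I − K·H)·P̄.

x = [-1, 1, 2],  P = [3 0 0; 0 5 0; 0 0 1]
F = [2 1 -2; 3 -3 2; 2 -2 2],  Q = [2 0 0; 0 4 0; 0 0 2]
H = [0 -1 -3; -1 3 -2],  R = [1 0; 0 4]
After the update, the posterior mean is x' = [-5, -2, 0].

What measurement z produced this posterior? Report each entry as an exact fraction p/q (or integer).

z = [2, -1]

x̄ = F·x = [-5, -2, 0]
P̄ = F·P·Fᵀ + Q = [23 -1 -2; -1 80 52; -2 52 38]
S = H·P̄·Hᵀ + R = [735 -383; -383 273]
K = P̄·Hᵀ·S⁻¹ = [-6515/53966 -13489/53966; -1087/4906 937/4906; -6956/26983 -1654/26983]
x' − x̄ = [0, 0, 0] = K·y
y = (KᵀK)⁻¹·Kᵀ·(x' − x̄) = [0, 0]
z = y + H·x̄ = [0, 0] + [2, -1] = [2, -1]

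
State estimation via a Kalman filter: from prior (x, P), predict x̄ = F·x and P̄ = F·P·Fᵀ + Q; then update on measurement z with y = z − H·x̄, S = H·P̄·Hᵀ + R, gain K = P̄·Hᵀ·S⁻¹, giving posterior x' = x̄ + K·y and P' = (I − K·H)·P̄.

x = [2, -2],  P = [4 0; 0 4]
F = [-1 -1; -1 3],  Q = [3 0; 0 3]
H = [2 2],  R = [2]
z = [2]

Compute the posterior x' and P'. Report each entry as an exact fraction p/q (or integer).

x̄ = F·x = [0, -8]
P̄ = F·P·Fᵀ + Q = [11 -8; -8 43]
y = z − H·x̄ = [18]
S = H·P̄·Hᵀ + R = [154]
K = P̄·Hᵀ·S⁻¹ = [3/77; 5/11]
x' = x̄ + K·y = [54/77, 2/11]
P' = (I − K·H)·P̄ = [829/77 -118/11; -118/11 123/11]

x' = [54/77, 2/11]
P' = [829/77 -118/11; -118/11 123/11]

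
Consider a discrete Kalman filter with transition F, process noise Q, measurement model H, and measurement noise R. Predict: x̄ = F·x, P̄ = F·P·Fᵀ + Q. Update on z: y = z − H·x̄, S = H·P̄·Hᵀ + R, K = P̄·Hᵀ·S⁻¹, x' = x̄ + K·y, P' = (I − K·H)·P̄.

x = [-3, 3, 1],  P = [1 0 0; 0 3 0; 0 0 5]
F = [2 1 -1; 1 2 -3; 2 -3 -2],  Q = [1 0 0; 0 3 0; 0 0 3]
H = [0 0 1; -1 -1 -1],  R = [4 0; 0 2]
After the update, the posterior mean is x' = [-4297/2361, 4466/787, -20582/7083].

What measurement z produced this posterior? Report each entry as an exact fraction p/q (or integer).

z = [-2, -1]

x̄ = F·x = [-4, 0, -17]
P̄ = F·P·Fᵀ + Q = [13 23 5; 23 61 14; 5 14 54]
S = H·P̄·Hᵀ + R = [58 -73; -73 214]
K = P̄·Hᵀ·S⁻¹ = [-641/2361 -671/2361; -462/787 -518/787; 6227/7083 -292/7083]
x' − x̄ = [5147/2361, 4466/787, 99829/7083] = K·y
y = (KᵀK)⁻¹·Kᵀ·(x' − x̄) = [15, -22]
z = y + H·x̄ = [15, -22] + [-17, 21] = [-2, -1]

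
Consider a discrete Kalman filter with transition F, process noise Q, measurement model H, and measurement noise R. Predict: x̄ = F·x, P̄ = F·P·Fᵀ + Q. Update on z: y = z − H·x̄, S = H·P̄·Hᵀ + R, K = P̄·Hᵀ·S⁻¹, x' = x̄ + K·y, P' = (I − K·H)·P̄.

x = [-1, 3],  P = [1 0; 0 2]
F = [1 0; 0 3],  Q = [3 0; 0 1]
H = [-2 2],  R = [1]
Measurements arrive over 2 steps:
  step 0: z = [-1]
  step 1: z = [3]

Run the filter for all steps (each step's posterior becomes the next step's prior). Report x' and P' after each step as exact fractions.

step 0: x̄ = F·x = [-1, 9]
step 0: P̄ = F·P·Fᵀ + Q = [4 0; 0 19]
step 0: y = z − H·x̄ = [-21]
step 0: S = H·P̄·Hᵀ + R = [93]
step 0: K = P̄·Hᵀ·S⁻¹ = [-8/93; 38/93]
step 0: x' = x̄ + K·y = [25/31, 13/31]
step 0: P' = (I − K·H)·P̄ = [308/93 304/93; 304/93 323/93]
step 1: x̄ = F·x = [25/31, 39/31]
step 1: P̄ = F·P·Fᵀ + Q = [587/93 304/31; 304/31 1000/31]
step 1: y = z − H·x̄ = [65/31]
step 1: S = H·P̄·Hᵀ + R = [7145/93]
step 1: K = P̄·Hᵀ·S⁻¹ = [130/1429; 4176/7145]
step 1: x' = x̄ + K·y = [1425/1429, 3549/1429]
step 1: P' = (I − K·H)·P̄ = [8111/1429 8176/1429; 8176/1429 42968/7145]

step 0: x' = [25/31, 13/31], P' = [308/93 304/93; 304/93 323/93]
step 1: x' = [1425/1429, 3549/1429], P' = [8111/1429 8176/1429; 8176/1429 42968/7145]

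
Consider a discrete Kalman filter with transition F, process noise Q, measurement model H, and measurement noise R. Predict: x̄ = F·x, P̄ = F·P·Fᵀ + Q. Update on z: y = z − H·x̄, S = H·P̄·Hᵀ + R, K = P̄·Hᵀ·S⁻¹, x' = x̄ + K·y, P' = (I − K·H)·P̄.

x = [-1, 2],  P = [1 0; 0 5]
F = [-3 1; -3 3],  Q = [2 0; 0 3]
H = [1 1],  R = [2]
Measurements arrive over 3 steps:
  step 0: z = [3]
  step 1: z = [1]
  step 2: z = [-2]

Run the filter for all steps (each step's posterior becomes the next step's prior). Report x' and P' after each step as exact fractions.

step 0: x̄ = F·x = [5, 9]
step 0: P̄ = F·P·Fᵀ + Q = [16 24; 24 57]
step 0: y = z − H·x̄ = [-11]
step 0: S = H·P̄·Hᵀ + R = [123]
step 0: K = P̄·Hᵀ·S⁻¹ = [40/123; 27/41]
step 0: x' = x̄ + K·y = [175/123, 72/41]
step 0: P' = (I − K·H)·P̄ = [368/123 -96/41; -96/41 150/41]
step 1: x̄ = F·x = [-103/41, 1]
step 1: P̄ = F·P·Fᵀ + Q = [1912/41 66; 66 105]
step 1: y = z − H·x̄ = [103/41]
step 1: S = H·P̄·Hᵀ + R = [11711/41]
step 1: K = P̄·Hᵀ·S⁻¹ = [4618/11711; 7011/11711]
step 1: x' = x̄ + K·y = [-17819/11711, 29324/11711]
step 1: P' = (I − K·H)·P̄ = [25988/11711 -16752/11711; -16752/11711 30774/11711]
step 2: x̄ = F·x = [82781/11711, 141429/11711]
step 2: P̄ = F·P·Fᵀ + Q = [388600/11711 527238/11711; 527238/11711 847527/11711]
step 2: y = z − H·x̄ = [-35376/1673]
step 2: S = H·P̄·Hᵀ + R = [47225/239]
step 2: K = P̄·Hᵀ·S⁻¹ = [130834/330575; 39279/66115]
step 2: x' = x̄ + K·y = [-3008581/2314025, -224841/462805]
step 2: P' = (I − K·H)·P̄ = [5163596/2314025 -666384/462805; -666384/462805 243258/92561]

step 0: x' = [175/123, 72/41], P' = [368/123 -96/41; -96/41 150/41]
step 1: x' = [-17819/11711, 29324/11711], P' = [25988/11711 -16752/11711; -16752/11711 30774/11711]
step 2: x' = [-3008581/2314025, -224841/462805], P' = [5163596/2314025 -666384/462805; -666384/462805 243258/92561]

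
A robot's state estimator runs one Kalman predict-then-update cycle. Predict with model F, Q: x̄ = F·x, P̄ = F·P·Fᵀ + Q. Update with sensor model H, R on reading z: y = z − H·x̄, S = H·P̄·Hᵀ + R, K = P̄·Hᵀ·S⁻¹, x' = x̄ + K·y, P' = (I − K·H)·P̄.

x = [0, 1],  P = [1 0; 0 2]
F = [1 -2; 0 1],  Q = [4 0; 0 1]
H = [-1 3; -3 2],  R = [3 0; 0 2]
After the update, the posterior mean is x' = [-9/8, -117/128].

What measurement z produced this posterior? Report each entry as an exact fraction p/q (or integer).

x̄ = F·x = [-2, 1]
P̄ = F·P·Fᵀ + Q = [13 -4; -4 3]
S = H·P̄·Hᵀ + R = [67 101; 101 179]
K = P̄·Hᵀ·S⁻¹ = [17/112 -39/112; 509/1792 -107/1792]
x' − x̄ = [7/8, -245/128] = K·y
y = (KᵀK)⁻¹·Kᵀ·(x' − x̄) = [-8, -6]
z = y + H·x̄ = [-8, -6] + [5, 8] = [-3, 2]

z = [-3, 2]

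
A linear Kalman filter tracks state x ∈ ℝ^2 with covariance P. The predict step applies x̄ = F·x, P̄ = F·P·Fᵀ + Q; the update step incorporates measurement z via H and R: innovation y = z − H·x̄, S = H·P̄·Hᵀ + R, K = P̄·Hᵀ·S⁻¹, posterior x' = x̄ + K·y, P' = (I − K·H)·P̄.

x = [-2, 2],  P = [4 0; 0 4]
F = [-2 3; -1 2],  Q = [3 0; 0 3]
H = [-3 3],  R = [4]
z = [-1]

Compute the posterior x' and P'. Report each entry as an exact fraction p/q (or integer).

x̄ = F·x = [10, 6]
P̄ = F·P·Fᵀ + Q = [55 32; 32 23]
y = z − H·x̄ = [11]
S = H·P̄·Hᵀ + R = [130]
K = P̄·Hᵀ·S⁻¹ = [-69/130; -27/130]
x' = x̄ + K·y = [541/130, 483/130]
P' = (I − K·H)·P̄ = [2389/130 2297/130; 2297/130 2261/130]

x' = [541/130, 483/130]
P' = [2389/130 2297/130; 2297/130 2261/130]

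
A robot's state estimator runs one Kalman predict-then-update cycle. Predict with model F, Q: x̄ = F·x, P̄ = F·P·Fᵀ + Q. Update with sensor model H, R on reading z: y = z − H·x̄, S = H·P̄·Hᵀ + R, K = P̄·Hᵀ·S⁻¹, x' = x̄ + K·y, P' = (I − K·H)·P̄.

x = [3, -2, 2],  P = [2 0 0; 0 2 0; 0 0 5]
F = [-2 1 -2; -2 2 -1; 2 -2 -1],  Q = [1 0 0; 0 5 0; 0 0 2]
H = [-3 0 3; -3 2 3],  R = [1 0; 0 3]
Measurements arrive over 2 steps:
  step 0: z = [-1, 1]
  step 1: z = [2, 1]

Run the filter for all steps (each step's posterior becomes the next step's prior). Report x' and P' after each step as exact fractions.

step 0: x̄ = F·x = [-12, -12, 8]
step 0: P̄ = F·P·Fᵀ + Q = [31 22 -2; 22 26 -11; -2 -11 23]
step 0: y = z − H·x̄ = [-61, -35]
step 0: S = H·P̄·Hᵀ + R = [523 324; 324 233]
step 0: K = P̄·Hᵀ·S⁻¹ = [-5247/16883 3311/16883; -7839/16883 7495/16883; 303/16883 3419/16883]
step 0: x' = x̄ + K·y = [1586/16883, 13258/16883, -3084/16883]
step 0: P' = (I − K·H)·P̄ = [186025/16883 7590/16883 184276/16883; 7590/16883 15162/16883 4977/16883; 184276/16883 4977/16883 184377/16883]
step 1: x̄ = F·x = [16254/16883, 26428/16883, -20260/16883]
step 1: P̄ = F·P·Fᵀ + Q = [2937593/16883 2178409/16883 -713751/16883; 2178409/16883 1730016/16883 -559651/16883; -713751/16883 -559651/16883 244975/16883]
step 1: y = z − H·x̄ = [143308/16883, 73569/16883]
step 1: S = H·P̄·Hᵀ + R = [41507513/16883 25062270/16883; 25062270/16883 15604623/16883]
step 1: K = P̄·Hᵀ·S⁻¹ = [-110414444/386813451 41400326/1160440353; -59424940/128937817 168475924/386813451; 16789526/386813451 49754416/1160440353]
step 1: x' = x̄ + K·y = [-168231300/128937817, -57866824/128937817, -83133716/128937817]
step 1: P' = (I − K·H)·P̄ = [3173500543/1160440353 75907385/386813451 3063086099/1160440353; 75907385/386813451 113950432/128937817 16482445/386813451; 3063086099/1160440353 16482445/386813451 3079875625/1160440353]

step 0: x' = [1586/16883, 13258/16883, -3084/16883], P' = [186025/16883 7590/16883 184276/16883; 7590/16883 15162/16883 4977/16883; 184276/16883 4977/16883 184377/16883]
step 1: x' = [-168231300/128937817, -57866824/128937817, -83133716/128937817], P' = [3173500543/1160440353 75907385/386813451 3063086099/1160440353; 75907385/386813451 113950432/128937817 16482445/386813451; 3063086099/1160440353 16482445/386813451 3079875625/1160440353]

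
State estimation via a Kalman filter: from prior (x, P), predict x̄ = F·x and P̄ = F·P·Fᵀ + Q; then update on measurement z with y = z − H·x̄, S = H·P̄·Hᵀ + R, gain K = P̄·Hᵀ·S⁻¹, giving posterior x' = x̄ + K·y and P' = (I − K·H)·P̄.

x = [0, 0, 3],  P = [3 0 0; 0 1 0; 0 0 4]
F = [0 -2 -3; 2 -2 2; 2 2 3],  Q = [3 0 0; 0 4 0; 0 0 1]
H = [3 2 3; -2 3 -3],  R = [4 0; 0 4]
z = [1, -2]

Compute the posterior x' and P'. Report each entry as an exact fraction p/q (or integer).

x' = [-447085/64267, 80462/64267, 416098/64267]
P' = [2438148/64267 -497180/64267 -2110680/64267; -497180/64267 121628/64267 433940/64267; -2110680/64267 433940/64267 1841752/64267]

x̄ = F·x = [-9, 6, 9]
P̄ = F·P·Fᵀ + Q = [43 -20 -40; -20 36 32; -40 32 53]
y = z − H·x̄ = [-11, -11]
S = H·P̄·Hᵀ + R = [436 77; 77 161]
K = P̄·Hᵀ·S⁻¹ = [-427/9181 -8949/64267; 1912/9181 14356/64267; 2182/9181 -519/64267]
x' = x̄ + K·y = [-447085/64267, 80462/64267, 416098/64267]
P' = (I − K·H)·P̄ = [2438148/64267 -497180/64267 -2110680/64267; -497180/64267 121628/64267 433940/64267; -2110680/64267 433940/64267 1841752/64267]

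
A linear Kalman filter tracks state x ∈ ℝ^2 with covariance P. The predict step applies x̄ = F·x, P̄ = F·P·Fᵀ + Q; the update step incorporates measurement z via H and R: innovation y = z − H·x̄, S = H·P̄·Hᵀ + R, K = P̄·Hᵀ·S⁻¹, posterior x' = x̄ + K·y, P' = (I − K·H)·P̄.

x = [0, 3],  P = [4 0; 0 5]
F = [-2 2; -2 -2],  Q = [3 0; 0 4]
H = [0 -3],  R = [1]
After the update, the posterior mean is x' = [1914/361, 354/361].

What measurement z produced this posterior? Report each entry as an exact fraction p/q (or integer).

z = [-3]

x̄ = F·x = [6, -6]
P̄ = F·P·Fᵀ + Q = [39 -4; -4 40]
S = H·P̄·Hᵀ + R = [361]
K = P̄·Hᵀ·S⁻¹ = [12/361; -120/361]
x' − x̄ = [-252/361, 2520/361] = K·y
y = (KᵀK)⁻¹·Kᵀ·(x' − x̄) = [-21]
z = y + H·x̄ = [-21] + [18] = [-3]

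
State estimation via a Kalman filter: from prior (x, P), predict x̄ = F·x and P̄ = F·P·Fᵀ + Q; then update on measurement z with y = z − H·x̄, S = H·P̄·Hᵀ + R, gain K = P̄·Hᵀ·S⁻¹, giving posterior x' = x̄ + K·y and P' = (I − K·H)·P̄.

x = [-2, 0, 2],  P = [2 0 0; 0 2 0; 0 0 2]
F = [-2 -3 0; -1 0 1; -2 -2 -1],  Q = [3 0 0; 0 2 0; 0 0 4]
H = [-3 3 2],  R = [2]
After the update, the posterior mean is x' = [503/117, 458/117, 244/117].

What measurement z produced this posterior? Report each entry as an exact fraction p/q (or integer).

z = [3]

x̄ = F·x = [4, 4, 2]
P̄ = F·P·Fᵀ + Q = [29 4 20; 4 6 2; 20 2 22]
S = H·P̄·Hᵀ + R = [117]
K = P̄·Hᵀ·S⁻¹ = [-35/117; 10/117; -10/117]
x' − x̄ = [35/117, -10/117, 10/117] = K·y
y = (KᵀK)⁻¹·Kᵀ·(x' − x̄) = [-1]
z = y + H·x̄ = [-1] + [4] = [3]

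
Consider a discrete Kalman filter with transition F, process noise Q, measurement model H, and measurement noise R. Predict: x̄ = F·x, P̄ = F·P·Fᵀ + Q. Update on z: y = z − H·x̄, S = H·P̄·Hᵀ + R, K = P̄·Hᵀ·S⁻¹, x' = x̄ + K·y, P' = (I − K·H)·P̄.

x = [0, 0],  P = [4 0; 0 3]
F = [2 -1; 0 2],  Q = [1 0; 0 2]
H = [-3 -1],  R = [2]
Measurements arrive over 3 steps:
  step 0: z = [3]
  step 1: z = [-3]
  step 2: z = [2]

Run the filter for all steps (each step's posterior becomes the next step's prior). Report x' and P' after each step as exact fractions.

step 0: x' = [-81/80, 3/40], P' = [71/40 -93/20; -93/20 139/10]
step 1: x' = [7641/2932, -14493/2932], P' = [1334/733 -3248/733; -3248/733 8928/733]
step 2: x' = [-23357/19174, 207578/105457], P' = [16124/9587 -38714/9587; -38714/9587 1166830/105457]

step 0: x̄ = F·x = [0, 0]
step 0: P̄ = F·P·Fᵀ + Q = [20 -6; -6 14]
step 0: y = z − H·x̄ = [3]
step 0: S = H·P̄·Hᵀ + R = [160]
step 0: K = P̄·Hᵀ·S⁻¹ = [-27/80; 1/40]
step 0: x' = x̄ + K·y = [-81/80, 3/40]
step 0: P' = (I − K·H)·P̄ = [71/40 -93/20; -93/20 139/10]
step 1: x̄ = F·x = [-21/10, 3/20]
step 1: P̄ = F·P·Fᵀ + Q = [203/5 -232/5; -232/5 288/5]
step 1: y = z − H·x̄ = [-183/20]
step 1: S = H·P̄·Hᵀ + R = [733/5]
step 1: K = P̄·Hᵀ·S⁻¹ = [-377/733; 408/733]
step 1: x' = x̄ + K·y = [7641/2932, -14493/2932]
step 1: P' = (I − K·H)·P̄ = [1334/733 -3248/733; -3248/733 8928/733]
step 2: x̄ = F·x = [29775/2932, -14493/1466]
step 2: P̄ = F·P·Fᵀ + Q = [27989/733 -30848/733; -30848/733 37178/733]
step 2: y = z − H·x̄ = [66203/2932]
step 2: S = H·P̄·Hᵀ + R = [105457/733]
step 2: K = P̄·Hᵀ·S⁻¹ = [-4829/9587; 55366/105457]
step 2: x' = x̄ + K·y = [-23357/19174, 207578/105457]
step 2: P' = (I − K·H)·P̄ = [16124/9587 -38714/9587; -38714/9587 1166830/105457]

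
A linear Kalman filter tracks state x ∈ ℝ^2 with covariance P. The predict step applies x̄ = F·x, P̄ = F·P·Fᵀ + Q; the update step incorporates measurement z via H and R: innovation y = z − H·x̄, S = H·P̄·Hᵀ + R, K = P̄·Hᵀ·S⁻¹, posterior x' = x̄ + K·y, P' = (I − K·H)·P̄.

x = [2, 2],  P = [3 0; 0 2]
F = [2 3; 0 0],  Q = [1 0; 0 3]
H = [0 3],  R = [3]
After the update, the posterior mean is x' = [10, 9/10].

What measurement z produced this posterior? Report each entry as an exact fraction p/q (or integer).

x̄ = F·x = [10, 0]
P̄ = F·P·Fᵀ + Q = [31 0; 0 3]
S = H·P̄·Hᵀ + R = [30]
K = P̄·Hᵀ·S⁻¹ = [0; 3/10]
x' − x̄ = [0, 9/10] = K·y
y = (KᵀK)⁻¹·Kᵀ·(x' − x̄) = [3]
z = y + H·x̄ = [3] + [0] = [3]

z = [3]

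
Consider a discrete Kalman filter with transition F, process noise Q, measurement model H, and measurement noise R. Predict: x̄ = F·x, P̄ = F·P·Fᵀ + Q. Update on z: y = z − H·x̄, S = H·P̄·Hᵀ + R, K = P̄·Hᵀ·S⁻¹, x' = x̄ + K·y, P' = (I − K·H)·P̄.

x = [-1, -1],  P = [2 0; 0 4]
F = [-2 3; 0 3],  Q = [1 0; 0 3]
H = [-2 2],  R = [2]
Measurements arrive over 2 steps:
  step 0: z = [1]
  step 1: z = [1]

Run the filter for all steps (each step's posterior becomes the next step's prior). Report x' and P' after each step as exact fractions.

step 0: x̄ = F·x = [-1, -3]
step 0: P̄ = F·P·Fᵀ + Q = [45 36; 36 39]
step 0: y = z − H·x̄ = [5]
step 0: S = H·P̄·Hᵀ + R = [50]
step 0: K = P̄·Hᵀ·S⁻¹ = [-9/25; 3/25]
step 0: x' = x̄ + K·y = [-14/5, -12/5]
step 0: P' = (I − K·H)·P̄ = [963/25 954/25; 954/25 957/25]
step 1: x̄ = F·x = [-8/5, -36/5]
step 1: P̄ = F·P·Fᵀ + Q = [1042/25 2889/25; 2889/25 8688/25]
step 1: y = z − H·x̄ = [61/5]
step 1: S = H·P̄·Hᵀ + R = [15858/25]
step 1: K = P̄·Hᵀ·S⁻¹ = [1847/7929; 1933/2643]
step 1: x' = x̄ + K·y = [9847/7929, 4553/2643]
step 1: P' = (I − K·H)·P̄ = [57568/7929 19805/2643; 19805/2643 7246/881]

step 0: x' = [-14/5, -12/5], P' = [963/25 954/25; 954/25 957/25]
step 1: x' = [9847/7929, 4553/2643], P' = [57568/7929 19805/2643; 19805/2643 7246/881]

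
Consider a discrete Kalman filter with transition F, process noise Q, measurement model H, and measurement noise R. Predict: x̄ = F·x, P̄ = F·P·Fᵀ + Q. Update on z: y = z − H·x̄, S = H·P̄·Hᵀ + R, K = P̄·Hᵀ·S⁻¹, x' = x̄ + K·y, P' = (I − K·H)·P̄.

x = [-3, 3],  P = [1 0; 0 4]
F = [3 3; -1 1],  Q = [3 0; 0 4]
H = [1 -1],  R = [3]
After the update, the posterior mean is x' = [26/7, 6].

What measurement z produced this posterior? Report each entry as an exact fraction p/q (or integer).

x̄ = F·x = [0, 6]
P̄ = F·P·Fᵀ + Q = [48 9; 9 9]
S = H·P̄·Hᵀ + R = [42]
K = P̄·Hᵀ·S⁻¹ = [13/14; 0]
x' − x̄ = [26/7, 0] = K·y
y = (KᵀK)⁻¹·Kᵀ·(x' − x̄) = [4]
z = y + H·x̄ = [4] + [-6] = [-2]

z = [-2]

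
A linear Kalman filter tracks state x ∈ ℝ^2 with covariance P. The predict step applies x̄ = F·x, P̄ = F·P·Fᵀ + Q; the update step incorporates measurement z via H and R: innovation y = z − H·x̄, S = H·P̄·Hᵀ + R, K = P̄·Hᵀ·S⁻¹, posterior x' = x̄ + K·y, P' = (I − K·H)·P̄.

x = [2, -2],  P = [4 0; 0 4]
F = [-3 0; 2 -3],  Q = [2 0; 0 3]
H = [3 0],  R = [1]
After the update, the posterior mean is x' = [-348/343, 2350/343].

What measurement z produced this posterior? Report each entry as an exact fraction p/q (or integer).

z = [-3]

x̄ = F·x = [-6, 10]
P̄ = F·P·Fᵀ + Q = [38 -24; -24 55]
S = H·P̄·Hᵀ + R = [343]
K = P̄·Hᵀ·S⁻¹ = [114/343; -72/343]
x' − x̄ = [1710/343, -1080/343] = K·y
y = (KᵀK)⁻¹·Kᵀ·(x' − x̄) = [15]
z = y + H·x̄ = [15] + [-18] = [-3]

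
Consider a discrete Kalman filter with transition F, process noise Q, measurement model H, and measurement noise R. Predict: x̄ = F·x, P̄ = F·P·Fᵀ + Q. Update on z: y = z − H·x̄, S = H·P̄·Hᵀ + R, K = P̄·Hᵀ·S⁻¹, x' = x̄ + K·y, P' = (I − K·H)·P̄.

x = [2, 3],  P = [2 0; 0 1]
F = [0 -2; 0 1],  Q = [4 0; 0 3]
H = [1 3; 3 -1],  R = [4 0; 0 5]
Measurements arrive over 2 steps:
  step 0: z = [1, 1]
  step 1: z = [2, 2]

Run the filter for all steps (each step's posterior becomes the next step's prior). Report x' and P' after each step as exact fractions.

step 0: x̄ = F·x = [-6, 3]
step 0: P̄ = F·P·Fᵀ + Q = [8 -2; -2 4]
step 0: y = z − H·x̄ = [-2, 22]
step 0: S = H·P̄·Hᵀ + R = [36 -4; -4 93]
step 0: K = P̄·Hᵀ·S⁻¹ = [145/1666 236/833; 445/1666 -80/833]
step 0: x' = x̄ + K·y = [1/17, 6/17]
step 0: P' = (I − K·H)·P̄ = [383/833 -31/833; -31/833 307/833]
step 1: x̄ = F·x = [-12/17, 6/17]
step 1: P̄ = F·P·Fᵀ + Q = [4560/833 -614/833; -614/833 2806/833]
step 1: y = z − H·x̄ = [28/17, 76/17]
step 1: S = H·P̄·Hᵀ + R = [29462/833 50/119; 50/119 1055/17]
step 1: K = P̄·Hᵀ·S⁻¹ = [16267/182823 252208/914115; 48626/182823 -83836/914115]
step 1: x' = x̄ + K·y = [205408/304705, 116094/304705]
step 1: P' = (I − K·H)·P̄ = [410846/914115 -28502/914115; -28502/914115 333674/914115]

step 0: x' = [1/17, 6/17], P' = [383/833 -31/833; -31/833 307/833]
step 1: x' = [205408/304705, 116094/304705], P' = [410846/914115 -28502/914115; -28502/914115 333674/914115]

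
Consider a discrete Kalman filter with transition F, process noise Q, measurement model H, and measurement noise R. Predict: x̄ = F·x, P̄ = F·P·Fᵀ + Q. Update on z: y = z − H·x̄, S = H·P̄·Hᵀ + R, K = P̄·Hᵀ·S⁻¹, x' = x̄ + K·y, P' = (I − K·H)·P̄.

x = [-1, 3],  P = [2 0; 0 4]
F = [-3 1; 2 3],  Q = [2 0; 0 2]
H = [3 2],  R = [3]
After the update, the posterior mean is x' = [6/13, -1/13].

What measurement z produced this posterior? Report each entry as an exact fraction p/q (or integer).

x̄ = F·x = [6, 7]
P̄ = F·P·Fᵀ + Q = [24 0; 0 46]
S = H·P̄·Hᵀ + R = [403]
K = P̄·Hᵀ·S⁻¹ = [72/403; 92/403]
x' − x̄ = [-72/13, -92/13] = K·y
y = (KᵀK)⁻¹·Kᵀ·(x' − x̄) = [-31]
z = y + H·x̄ = [-31] + [32] = [1]

z = [1]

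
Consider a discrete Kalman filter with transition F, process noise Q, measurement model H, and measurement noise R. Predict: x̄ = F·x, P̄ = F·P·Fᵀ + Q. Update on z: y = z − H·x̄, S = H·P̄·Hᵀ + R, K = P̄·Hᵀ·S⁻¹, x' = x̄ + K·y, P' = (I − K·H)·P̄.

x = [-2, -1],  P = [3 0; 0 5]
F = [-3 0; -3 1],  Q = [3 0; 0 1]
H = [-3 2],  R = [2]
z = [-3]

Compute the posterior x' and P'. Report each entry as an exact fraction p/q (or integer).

x' = [15/4, 65/16]
P' = [69/5 81/4; 81/4 483/16]

x̄ = F·x = [6, 5]
P̄ = F·P·Fᵀ + Q = [30 27; 27 33]
y = z − H·x̄ = [5]
S = H·P̄·Hᵀ + R = [80]
K = P̄·Hᵀ·S⁻¹ = [-9/20; -3/16]
x' = x̄ + K·y = [15/4, 65/16]
P' = (I − K·H)·P̄ = [69/5 81/4; 81/4 483/16]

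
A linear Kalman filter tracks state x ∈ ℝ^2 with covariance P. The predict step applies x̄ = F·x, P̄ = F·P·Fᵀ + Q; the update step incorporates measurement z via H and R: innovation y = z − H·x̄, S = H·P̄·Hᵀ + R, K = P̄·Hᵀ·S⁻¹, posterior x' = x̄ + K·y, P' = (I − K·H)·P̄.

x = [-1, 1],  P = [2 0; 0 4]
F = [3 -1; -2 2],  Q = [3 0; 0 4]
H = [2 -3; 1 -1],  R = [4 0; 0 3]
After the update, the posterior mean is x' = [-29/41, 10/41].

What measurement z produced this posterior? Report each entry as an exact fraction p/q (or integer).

x̄ = F·x = [-4, 4]
P̄ = F·P·Fᵀ + Q = [25 -20; -20 28]
S = H·P̄·Hᵀ + R = [596 234; 234 96]
K = P̄·Hᵀ·S⁻¹ = [1/82 18/41; -56/205 34/205]
x' − x̄ = [135/41, -154/41] = K·y
y = (KᵀK)⁻¹·Kᵀ·(x' − x̄) = [18, 7]
z = y + H·x̄ = [18, 7] + [-20, -8] = [-2, -1]

z = [-2, -1]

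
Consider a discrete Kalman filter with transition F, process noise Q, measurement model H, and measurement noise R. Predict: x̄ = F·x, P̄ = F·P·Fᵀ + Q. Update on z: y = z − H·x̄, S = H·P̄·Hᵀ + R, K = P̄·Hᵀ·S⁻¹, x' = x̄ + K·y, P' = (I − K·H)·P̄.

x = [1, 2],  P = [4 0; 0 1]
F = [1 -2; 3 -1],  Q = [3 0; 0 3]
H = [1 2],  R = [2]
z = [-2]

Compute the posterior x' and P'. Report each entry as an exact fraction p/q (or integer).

x̄ = F·x = [-3, 1]
P̄ = F·P·Fᵀ + Q = [11 14; 14 40]
y = z − H·x̄ = [-1]
S = H·P̄·Hᵀ + R = [229]
K = P̄·Hᵀ·S⁻¹ = [39/229; 94/229]
x' = x̄ + K·y = [-726/229, 135/229]
P' = (I − K·H)·P̄ = [998/229 -460/229; -460/229 324/229]

x' = [-726/229, 135/229]
P' = [998/229 -460/229; -460/229 324/229]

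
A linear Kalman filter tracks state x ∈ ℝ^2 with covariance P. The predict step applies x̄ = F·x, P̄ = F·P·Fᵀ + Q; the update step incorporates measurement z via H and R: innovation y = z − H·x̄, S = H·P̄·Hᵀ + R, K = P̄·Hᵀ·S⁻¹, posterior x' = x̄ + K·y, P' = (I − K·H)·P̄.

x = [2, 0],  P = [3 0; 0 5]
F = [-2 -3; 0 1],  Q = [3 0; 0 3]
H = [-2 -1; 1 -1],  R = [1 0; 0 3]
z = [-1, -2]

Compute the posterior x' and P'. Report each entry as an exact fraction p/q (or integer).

x' = [-11/74, 637/592]
P' = [15/37 -33/74; -33/74 3339/2960]

x̄ = F·x = [-4, 0]
P̄ = F·P·Fᵀ + Q = [60 -15; -15 8]
y = z − H·x̄ = [-9, 2]
S = H·P̄·Hᵀ + R = [189 -127; -127 101]
K = P̄·Hᵀ·S⁻¹ = [-27/74 21/74; -699/2960 -1553/2960]
x' = x̄ + K·y = [-11/74, 637/592]
P' = (I − K·H)·P̄ = [15/37 -33/74; -33/74 3339/2960]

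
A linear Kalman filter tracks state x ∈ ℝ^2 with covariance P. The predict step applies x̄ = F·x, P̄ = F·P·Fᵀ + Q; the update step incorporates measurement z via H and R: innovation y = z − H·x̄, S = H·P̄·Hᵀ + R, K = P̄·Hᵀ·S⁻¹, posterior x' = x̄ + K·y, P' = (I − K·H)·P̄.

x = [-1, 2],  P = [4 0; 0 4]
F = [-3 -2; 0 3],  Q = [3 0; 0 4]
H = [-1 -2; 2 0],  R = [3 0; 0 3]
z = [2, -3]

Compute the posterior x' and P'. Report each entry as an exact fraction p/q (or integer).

x' = [-8121/5402, -238/2701]
P' = [19983/27010 -996/2701; -996/2701 2472/2701]

x̄ = F·x = [-1, 6]
P̄ = F·P·Fᵀ + Q = [55 -24; -24 40]
y = z − H·x̄ = [13, -1]
S = H·P̄·Hᵀ + R = [122 -14; -14 223]
K = P̄·Hᵀ·S⁻¹ = [-21/27010 6661/13505; -1316/2701 -664/2701]
x' = x̄ + K·y = [-8121/5402, -238/2701]
P' = (I − K·H)·P̄ = [19983/27010 -996/2701; -996/2701 2472/2701]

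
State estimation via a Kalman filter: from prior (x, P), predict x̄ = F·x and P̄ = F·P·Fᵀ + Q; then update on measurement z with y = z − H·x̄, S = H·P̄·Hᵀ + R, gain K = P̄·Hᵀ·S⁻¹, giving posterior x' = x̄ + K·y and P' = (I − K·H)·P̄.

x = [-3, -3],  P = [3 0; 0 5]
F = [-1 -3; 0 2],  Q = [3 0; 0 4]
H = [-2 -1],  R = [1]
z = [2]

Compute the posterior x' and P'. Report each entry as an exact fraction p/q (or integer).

x' = [-132/109, 66/109]
P' = [375/109 -678/109; -678/109 1320/109]

x̄ = F·x = [12, -6]
P̄ = F·P·Fᵀ + Q = [51 -30; -30 24]
y = z − H·x̄ = [20]
S = H·P̄·Hᵀ + R = [109]
K = P̄·Hᵀ·S⁻¹ = [-72/109; 36/109]
x' = x̄ + K·y = [-132/109, 66/109]
P' = (I − K·H)·P̄ = [375/109 -678/109; -678/109 1320/109]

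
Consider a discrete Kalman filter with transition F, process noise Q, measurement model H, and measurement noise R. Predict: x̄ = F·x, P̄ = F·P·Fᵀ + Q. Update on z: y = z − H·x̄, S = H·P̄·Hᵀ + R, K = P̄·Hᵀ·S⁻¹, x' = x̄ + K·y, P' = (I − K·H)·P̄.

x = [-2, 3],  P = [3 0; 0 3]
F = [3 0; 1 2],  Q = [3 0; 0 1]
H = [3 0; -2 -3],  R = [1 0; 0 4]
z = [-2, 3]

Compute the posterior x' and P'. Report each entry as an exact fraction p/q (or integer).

x' = [-24783/33775, -10601/33775]
P' = [3711/33775 -2358/33775; -2358/33775 16024/33775]

x̄ = F·x = [-6, 4]
P̄ = F·P·Fᵀ + Q = [30 9; 9 16]
y = z − H·x̄ = [16, 3]
S = H·P̄·Hᵀ + R = [271 -261; -261 376]
K = P̄·Hᵀ·S⁻¹ = [11133/33775 -87/33775; -7074/33775 -10839/33775]
x' = x̄ + K·y = [-24783/33775, -10601/33775]
P' = (I − K·H)·P̄ = [3711/33775 -2358/33775; -2358/33775 16024/33775]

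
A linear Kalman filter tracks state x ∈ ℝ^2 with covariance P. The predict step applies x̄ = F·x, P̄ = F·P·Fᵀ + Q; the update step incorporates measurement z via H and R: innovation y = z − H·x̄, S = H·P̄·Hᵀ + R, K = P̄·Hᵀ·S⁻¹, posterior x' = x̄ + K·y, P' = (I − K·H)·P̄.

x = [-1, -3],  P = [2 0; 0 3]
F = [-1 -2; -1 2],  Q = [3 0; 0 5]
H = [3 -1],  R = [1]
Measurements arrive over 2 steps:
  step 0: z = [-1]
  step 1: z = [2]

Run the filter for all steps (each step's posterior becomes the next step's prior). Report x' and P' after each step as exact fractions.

step 0: x' = [-16/233, 158/233], P' = [240/233 659/233; 659/233 2026/233]
step 1: x' = [107406/159401, 5114/159401], P' = [90766/159401 229397/159401; 229397/159401 718656/159401]

step 0: x̄ = F·x = [7, -5]
step 0: P̄ = F·P·Fᵀ + Q = [17 -10; -10 19]
step 0: y = z − H·x̄ = [-27]
step 0: S = H·P̄·Hᵀ + R = [233]
step 0: K = P̄·Hᵀ·S⁻¹ = [61/233; -49/233]
step 0: x' = x̄ + K·y = [-16/233, 158/233]
step 0: P' = (I − K·H)·P̄ = [240/233 659/233; 659/233 2026/233]
step 1: x̄ = F·x = [-300/233, 332/233]
step 1: P̄ = F·P·Fᵀ + Q = [11679/233 -7864/233; -7864/233 6873/233]
step 1: y = z − H·x̄ = [1698/233]
step 1: S = H·P̄·Hᵀ + R = [159401/233]
step 1: K = P̄·Hᵀ·S⁻¹ = [42901/159401; -30465/159401]
step 1: x' = x̄ + K·y = [107406/159401, 5114/159401]
step 1: P' = (I − K·H)·P̄ = [90766/159401 229397/159401; 229397/159401 718656/159401]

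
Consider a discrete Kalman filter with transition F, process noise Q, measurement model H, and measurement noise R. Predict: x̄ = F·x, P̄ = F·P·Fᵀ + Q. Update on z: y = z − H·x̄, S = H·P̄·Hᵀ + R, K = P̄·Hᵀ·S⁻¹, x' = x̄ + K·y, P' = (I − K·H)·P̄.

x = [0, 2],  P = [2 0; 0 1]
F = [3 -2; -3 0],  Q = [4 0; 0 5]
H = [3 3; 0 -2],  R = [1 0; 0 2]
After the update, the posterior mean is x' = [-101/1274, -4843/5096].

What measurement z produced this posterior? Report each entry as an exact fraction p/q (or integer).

z = [-3, 2]

x̄ = F·x = [-4, 0]
P̄ = F·P·Fᵀ + Q = [26 -18; -18 23]
S = H·P̄·Hᵀ + R = [118 -30; -30 94]
K = P̄·Hᵀ·S⁻¹ = [417/1274 621/1274; 15/5096 -2489/5096]
x' − x̄ = [4995/1274, -4843/5096] = K·y
y = (KᵀK)⁻¹·Kᵀ·(x' − x̄) = [9, 2]
z = y + H·x̄ = [9, 2] + [-12, 0] = [-3, 2]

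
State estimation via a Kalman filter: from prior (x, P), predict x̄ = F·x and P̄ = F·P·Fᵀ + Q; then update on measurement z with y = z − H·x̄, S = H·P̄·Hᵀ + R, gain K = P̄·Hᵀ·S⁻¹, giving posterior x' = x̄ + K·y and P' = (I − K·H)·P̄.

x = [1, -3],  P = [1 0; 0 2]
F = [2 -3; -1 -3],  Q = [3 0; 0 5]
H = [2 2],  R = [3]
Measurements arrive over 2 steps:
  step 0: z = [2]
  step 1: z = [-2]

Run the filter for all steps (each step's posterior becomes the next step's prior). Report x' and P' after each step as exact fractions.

step 0: x̄ = F·x = [11, 8]
step 0: P̄ = F·P·Fᵀ + Q = [25 16; 16 24]
step 0: y = z − H·x̄ = [-36]
step 0: S = H·P̄·Hᵀ + R = [327]
step 0: K = P̄·Hᵀ·S⁻¹ = [82/327; 80/327]
step 0: x' = x̄ + K·y = [215/109, -88/109]
step 0: P' = (I − K·H)·P̄ = [1451/327 -1328/327; -1328/327 1448/327]
step 1: x̄ = F·x = [694/109, 49/109]
step 1: P̄ = F·P·Fᵀ + Q = [35753/327 14114/327; 14114/327 8150/327]
step 1: y = z − H·x̄ = [-1704/109]
step 1: S = H·P̄·Hᵀ + R = [289505/327]
step 1: K = P̄·Hᵀ·S⁻¹ = [99734/289505; 44528/289505]
step 1: x' = x̄ + K·y = [284126/289505, -565963/289505]
step 1: P' = (I − K·H)·P̄ = [1234867/289505 -1085266/289505; -1085266/289505 1152058/289505]

step 0: x' = [215/109, -88/109], P' = [1451/327 -1328/327; -1328/327 1448/327]
step 1: x' = [284126/289505, -565963/289505], P' = [1234867/289505 -1085266/289505; -1085266/289505 1152058/289505]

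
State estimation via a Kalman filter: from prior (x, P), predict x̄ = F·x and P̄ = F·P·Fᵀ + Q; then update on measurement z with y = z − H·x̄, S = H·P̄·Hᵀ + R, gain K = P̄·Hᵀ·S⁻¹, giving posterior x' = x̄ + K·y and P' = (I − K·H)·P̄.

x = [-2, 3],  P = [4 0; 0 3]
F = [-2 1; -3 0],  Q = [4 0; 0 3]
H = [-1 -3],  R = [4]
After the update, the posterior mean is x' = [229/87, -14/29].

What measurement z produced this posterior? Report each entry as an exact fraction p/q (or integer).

x̄ = F·x = [7, 6]
P̄ = F·P·Fᵀ + Q = [23 24; 24 39]
S = H·P̄·Hᵀ + R = [522]
K = P̄·Hᵀ·S⁻¹ = [-95/522; -47/174]
x' − x̄ = [-380/87, -188/29] = K·y
y = (KᵀK)⁻¹·Kᵀ·(x' − x̄) = [24]
z = y + H·x̄ = [24] + [-25] = [-1]

z = [-1]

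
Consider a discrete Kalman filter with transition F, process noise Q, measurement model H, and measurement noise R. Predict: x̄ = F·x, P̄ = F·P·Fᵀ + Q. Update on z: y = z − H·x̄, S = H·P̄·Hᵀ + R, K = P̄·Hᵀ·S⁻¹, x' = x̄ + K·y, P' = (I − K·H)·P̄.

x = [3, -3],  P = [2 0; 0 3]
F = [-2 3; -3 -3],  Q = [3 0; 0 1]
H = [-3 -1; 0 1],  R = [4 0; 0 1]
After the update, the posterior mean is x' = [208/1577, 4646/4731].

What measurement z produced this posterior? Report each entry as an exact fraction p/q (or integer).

x̄ = F·x = [-15, 0]
P̄ = F·P·Fᵀ + Q = [38 -15; -15 46]
S = H·P̄·Hᵀ + R = [302 -1; -1 47]
K = P̄·Hᵀ·S⁻¹ = [-1556/4731 -1543/4731; -1/14193 13891/14193]
x' − x̄ = [23863/1577, 4646/4731] = K·y
y = (KᵀK)⁻¹·Kᵀ·(x' − x̄) = [-47, 1]
z = y + H·x̄ = [-47, 1] + [45, 0] = [-2, 1]

z = [-2, 1]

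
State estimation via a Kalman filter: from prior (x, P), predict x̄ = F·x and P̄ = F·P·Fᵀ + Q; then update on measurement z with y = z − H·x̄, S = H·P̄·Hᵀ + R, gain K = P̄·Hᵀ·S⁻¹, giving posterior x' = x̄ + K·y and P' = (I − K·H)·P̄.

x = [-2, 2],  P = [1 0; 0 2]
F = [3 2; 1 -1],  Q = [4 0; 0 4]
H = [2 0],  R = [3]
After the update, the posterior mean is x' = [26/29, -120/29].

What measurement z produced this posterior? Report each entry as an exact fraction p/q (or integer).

z = [2]

x̄ = F·x = [-2, -4]
P̄ = F·P·Fᵀ + Q = [21 -1; -1 7]
S = H·P̄·Hᵀ + R = [87]
K = P̄·Hᵀ·S⁻¹ = [14/29; -2/87]
x' − x̄ = [84/29, -4/29] = K·y
y = (KᵀK)⁻¹·Kᵀ·(x' − x̄) = [6]
z = y + H·x̄ = [6] + [-4] = [2]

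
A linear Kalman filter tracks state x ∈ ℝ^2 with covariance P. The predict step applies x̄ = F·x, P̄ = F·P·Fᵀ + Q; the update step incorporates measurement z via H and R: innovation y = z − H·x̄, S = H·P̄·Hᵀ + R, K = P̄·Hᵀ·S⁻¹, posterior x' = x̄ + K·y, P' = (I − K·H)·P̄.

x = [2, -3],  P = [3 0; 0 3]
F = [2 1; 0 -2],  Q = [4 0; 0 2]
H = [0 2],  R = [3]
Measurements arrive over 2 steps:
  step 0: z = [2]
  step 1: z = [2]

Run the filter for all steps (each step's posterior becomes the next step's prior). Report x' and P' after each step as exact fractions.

step 0: x̄ = F·x = [1, 6]
step 0: P̄ = F·P·Fᵀ + Q = [19 -6; -6 14]
step 0: y = z − H·x̄ = [-10]
step 0: S = H·P̄·Hᵀ + R = [59]
step 0: K = P̄·Hᵀ·S⁻¹ = [-12/59; 28/59]
step 0: x' = x̄ + K·y = [179/59, 74/59]
step 0: P' = (I − K·H)·P̄ = [977/59 -18/59; -18/59 42/59]
step 1: x̄ = F·x = [432/59, -148/59]
step 1: P̄ = F·P·Fᵀ + Q = [4114/59 -12/59; -12/59 286/59]
step 1: y = z − H·x̄ = [414/59]
step 1: S = H·P̄·Hᵀ + R = [1321/59]
step 1: K = P̄·Hᵀ·S⁻¹ = [-24/1321; 572/1321]
step 1: x' = x̄ + K·y = [9504/1321, 700/1321]
step 1: P' = (I − K·H)·P̄ = [92102/1321 -36/1321; -36/1321 858/1321]

step 0: x' = [179/59, 74/59], P' = [977/59 -18/59; -18/59 42/59]
step 1: x' = [9504/1321, 700/1321], P' = [92102/1321 -36/1321; -36/1321 858/1321]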